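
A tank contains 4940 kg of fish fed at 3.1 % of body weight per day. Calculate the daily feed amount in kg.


Feeding rate fraction = 3.1% / 100 = 0.031
Daily feed = 4940 kg * 0.031 = 153.14 kg/day

153.14 kg/day


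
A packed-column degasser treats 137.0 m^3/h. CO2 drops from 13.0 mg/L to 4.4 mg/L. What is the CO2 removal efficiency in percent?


CO2_out / CO2_in = 4.4 / 13.0 = 0.33846154
Fraction remaining = 0.33846154
efficiency = (1 - 0.33846154) * 100 = 66.1538 %

66.1538 %


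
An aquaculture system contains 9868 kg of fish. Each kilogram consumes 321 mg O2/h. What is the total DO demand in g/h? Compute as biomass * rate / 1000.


Total O2 consumption (mg/h) = 9868 kg * 321 mg/(kg*h) = 3167628 mg/h
Convert to g/h: 3167628 / 1000 = 3167.628 g/h

3167.628 g/h


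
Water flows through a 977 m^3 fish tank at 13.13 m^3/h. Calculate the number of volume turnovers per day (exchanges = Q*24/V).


Daily flow volume = 13.13 m^3/h * 24 h = 315.12 m^3/day
Exchanges = daily flow / tank volume = 315.12 / 977 = 0.322538 exchanges/day

0.322538 exchanges/day


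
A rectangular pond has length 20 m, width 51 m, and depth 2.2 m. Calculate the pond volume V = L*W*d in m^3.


Base area = L * W = 20 * 51 = 1020 m^2
Volume = area * depth = 1020 * 2.2 = 2244 m^3

2244 m^3


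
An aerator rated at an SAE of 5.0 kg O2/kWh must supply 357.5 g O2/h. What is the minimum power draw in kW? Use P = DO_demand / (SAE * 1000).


SAE in g O2/kWh = 5.0 * 1000 = 5000 g/kWh
P = DO_demand / SAE_g = 357.5 / 5000 = 0.0715 kW

0.0715 kW


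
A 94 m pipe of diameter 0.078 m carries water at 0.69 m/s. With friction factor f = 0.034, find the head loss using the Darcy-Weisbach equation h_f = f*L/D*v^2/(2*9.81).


v^2 = 0.69^2 = 0.4761 m^2/s^2
L/D = 94/0.078 = 1205.1282
h_f = f*(L/D)*v^2/(2g) = 0.034 * 1205.1282 * 0.4761 / 19.62 = 0.994286 m

0.994286 m


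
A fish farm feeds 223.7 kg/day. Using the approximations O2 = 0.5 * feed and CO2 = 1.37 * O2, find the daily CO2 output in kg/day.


O2 = 223.7 * 0.5 = 111.85
CO2 = 111.85 * 1.37 = 153.2345

153.2345 kg/day


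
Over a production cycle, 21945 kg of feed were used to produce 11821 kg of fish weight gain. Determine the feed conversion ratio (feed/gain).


FCR = feed consumed / weight gained
FCR = 21945 kg / 11821 kg = 1.85644

1.85644


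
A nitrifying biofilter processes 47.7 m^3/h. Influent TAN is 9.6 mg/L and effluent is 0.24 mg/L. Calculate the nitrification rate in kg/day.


Concentration drop: TAN_in - TAN_out = 9.6 - 0.24 = 9.36 mg/L
Hourly TAN removed = Q * dTAN = 47.7 m^3/h * 9.36 mg/L = 446.472 g/h  (m^3/h * mg/L = g/h)
Daily TAN removed = 446.472 * 24 = 10715.328 g/day
Convert to kg/day: 10715.328 / 1000 = 10.715328 kg/day

10.715328 kg/day


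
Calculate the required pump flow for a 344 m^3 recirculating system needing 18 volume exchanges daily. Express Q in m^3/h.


Daily recirculation volume = 344 m^3 * 18 = 6192 m^3/day
Flow rate Q = daily volume / 24 h = 6192 / 24 = 258 m^3/h

258 m^3/h


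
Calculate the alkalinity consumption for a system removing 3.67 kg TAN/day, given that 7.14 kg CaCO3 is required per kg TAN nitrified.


Alkalinity factor: 7.14 kg CaCO3 consumed per kg TAN nitrified
alk = 3.67 kg TAN * 7.14 = 26.2038 kg CaCO3/day

26.2038 kg CaCO3/day


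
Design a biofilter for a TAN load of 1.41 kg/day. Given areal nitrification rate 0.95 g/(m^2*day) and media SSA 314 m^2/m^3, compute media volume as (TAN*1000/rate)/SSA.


A = 1.41*1000 / 0.95 = 1484.2105 m^2
V = 1484.2105 / 314 = 4.72679

4.72679 m^3


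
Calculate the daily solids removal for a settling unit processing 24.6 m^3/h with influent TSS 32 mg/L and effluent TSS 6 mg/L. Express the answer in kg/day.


Concentration drop: TSS_in - TSS_out = 32 - 6 = 26 mg/L
Hourly solids removed = Q * dTSS = 24.6 m^3/h * 26 mg/L = 639.6 g/h  (m^3/h * mg/L = g/h)
Daily solids removed = 639.6 * 24 = 15350.4 g/day
Convert g to kg: 15350.4 / 1000 = 15.3504 kg/day

15.3504 kg/day


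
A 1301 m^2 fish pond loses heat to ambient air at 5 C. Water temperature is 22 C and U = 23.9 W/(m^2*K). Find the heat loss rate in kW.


Temperature difference dT = 22 - 5 = 17 K
Heat loss (W) = U * A * dT = 23.9 * 1301 * 17 = 528596.3 W
Convert to kW: 528596.3 / 1000 = 528.5963 kW

528.5963 kW


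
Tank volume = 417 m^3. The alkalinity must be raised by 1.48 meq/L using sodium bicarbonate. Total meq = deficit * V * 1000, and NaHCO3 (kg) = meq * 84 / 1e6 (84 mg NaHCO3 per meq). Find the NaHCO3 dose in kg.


Tank volume in L = 417 m^3 * 1000 = 417000 L
Total meq required = 1.48 meq/L * 417000 L = 617160 meq
NaHCO3 mass = 617160 meq * 84 mg/meq / 1e6 = 51.8414 kg

51.8414 kg


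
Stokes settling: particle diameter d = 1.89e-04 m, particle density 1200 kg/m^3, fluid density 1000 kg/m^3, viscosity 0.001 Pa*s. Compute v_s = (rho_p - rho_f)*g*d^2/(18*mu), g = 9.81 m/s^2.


Density difference: rho_p - rho_f = 1200 - 1000 = 200 kg/m^3
d^2 = (1.89e-04)^2 = 3.5721e-08 m^2
Numerator = (rho_p - rho_f) * g * d^2 = 200 * 9.81 * 3.5721e-08 = 7.0084602e-05
Denominator = 18 * mu = 18 * 0.001 = 0.018
v_s = 7.0084602e-05 / 0.018 = 0.00389359 m/s
Check: Re = rho_f * v_s * d / mu = 1000 * 0.00389359 * 1.89e-04 / 0.001 = 0.736 < 1, so Stokes' law applies.

0.00389359 m/s


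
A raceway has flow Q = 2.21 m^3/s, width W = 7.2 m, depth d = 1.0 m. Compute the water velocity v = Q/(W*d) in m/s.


Cross-sectional area = W * d = 7.2 * 1.0 = 7.2 m^2
Velocity = Q / A = 2.21 / 7.2 = 0.306944 m/s

0.306944 m/s


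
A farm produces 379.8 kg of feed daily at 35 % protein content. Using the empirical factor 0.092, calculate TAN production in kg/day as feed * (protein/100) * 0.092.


Protein in feed = 379.8 * 35/100 = 132.93 kg/day
TAN = protein * 0.092 = 132.93 * 0.092 = 12.22956 kg/day

12.22956 kg/day


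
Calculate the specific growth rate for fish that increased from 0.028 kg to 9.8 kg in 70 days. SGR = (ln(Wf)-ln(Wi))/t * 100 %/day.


ln(W_f) = ln(9.8) = 2.2823824
ln(W_i) = ln(0.028) = -3.5755508
ln(W_f) - ln(W_i) = 2.2823824 - -3.5755508 = 5.8579332
SGR = 5.8579332 / 70 * 100 = 8.36848 %/day

8.36848 %/day


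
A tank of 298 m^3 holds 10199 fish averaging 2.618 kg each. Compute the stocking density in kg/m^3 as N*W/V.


Total biomass = 10199 fish * 2.618 kg = 26700.982 kg
Density = total biomass / volume = 26700.982 / 298 = 89.6006 kg/m^3

89.6006 kg/m^3


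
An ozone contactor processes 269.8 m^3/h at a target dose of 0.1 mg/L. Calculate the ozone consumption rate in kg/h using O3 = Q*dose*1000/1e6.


O3 demand (mg/h) = Q * dose * 1000 = 269.8 * 0.1 * 1000 = 26980 mg/h
Convert mg to kg: 26980 / 1e6 = 0.02698 kg/h

0.02698 kg/h


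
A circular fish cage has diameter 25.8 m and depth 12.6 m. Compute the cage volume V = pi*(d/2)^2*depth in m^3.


r = d/2 = 25.8/2 = 12.9 m
Base area = pi*r^2 = pi*12.9^2 = 522.79243 m^2
Volume = 522.79243 * 12.6 = 6587.18 m^3

6587.18 m^3


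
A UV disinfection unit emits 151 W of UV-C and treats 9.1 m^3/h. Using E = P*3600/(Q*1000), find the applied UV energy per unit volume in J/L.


Energy delivered per hour = 151 W * 3600 s = 543600 J/h
Volume treated per hour = 9.1 m^3/h * 1000 = 9100 L/h
dose = 543600 / 9100 = 59.7363 J/L

59.7363 J/L


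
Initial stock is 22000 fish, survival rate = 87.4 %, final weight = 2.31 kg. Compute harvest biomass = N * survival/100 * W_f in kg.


Survivors = 22000 * 87.4/100 = 19228 fish
Harvest biomass = survivors * W_f = 19228 * 2.31 = 44416.68 kg

44416.68 kg


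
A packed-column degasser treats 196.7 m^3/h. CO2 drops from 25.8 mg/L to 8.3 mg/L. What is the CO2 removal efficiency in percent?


CO2_out / CO2_in = 8.3 / 25.8 = 0.32170543
Fraction remaining = 0.32170543
efficiency = (1 - 0.32170543) * 100 = 67.8295 %

67.8295 %


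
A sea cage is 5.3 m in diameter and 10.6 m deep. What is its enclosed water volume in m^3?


r = d/2 = 5.3/2 = 2.65 m
Base area = pi*r^2 = pi*2.65^2 = 22.061834 m^2
Volume = 22.061834 * 10.6 = 233.855 m^3

233.855 m^3


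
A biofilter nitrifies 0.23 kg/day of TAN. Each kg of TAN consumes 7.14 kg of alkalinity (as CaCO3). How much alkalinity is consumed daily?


Alkalinity factor: 7.14 kg CaCO3 consumed per kg TAN nitrified
alk = 0.23 kg TAN * 7.14 = 1.6422 kg CaCO3/day

1.6422 kg CaCO3/day


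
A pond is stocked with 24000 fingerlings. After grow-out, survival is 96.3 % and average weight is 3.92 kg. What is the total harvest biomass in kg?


Survivors = 24000 * 96.3/100 = 23112 fish
Harvest biomass = survivors * W_f = 23112 * 3.92 = 90599.04 kg

90599.04 kg


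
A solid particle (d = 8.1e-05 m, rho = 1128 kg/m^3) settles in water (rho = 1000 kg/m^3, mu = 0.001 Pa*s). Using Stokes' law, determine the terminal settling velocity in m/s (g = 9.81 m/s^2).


Density difference: rho_p - rho_f = 1128 - 1000 = 128 kg/m^3
d^2 = (8.1e-05)^2 = 6.561e-09 m^2
Numerator = (rho_p - rho_f) * g * d^2 = 128 * 9.81 * 6.561e-09 = 8.2385165e-06
Denominator = 18 * mu = 18 * 0.001 = 0.018
v_s = 8.2385165e-06 / 0.018 = 4.57695e-04 m/s
Check: Re = rho_f * v_s * d / mu = 1000 * 4.57695e-04 * 8.1e-05 / 0.001 = 0.0371 < 1, so Stokes' law applies.

4.57695e-04 m/s


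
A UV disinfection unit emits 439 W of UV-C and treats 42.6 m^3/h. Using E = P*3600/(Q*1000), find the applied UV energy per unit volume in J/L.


Energy delivered per hour = 439 W * 3600 s = 1580400 J/h
Volume treated per hour = 42.6 m^3/h * 1000 = 42600 L/h
dose = 1580400 / 42600 = 37.0986 J/L

37.0986 J/L


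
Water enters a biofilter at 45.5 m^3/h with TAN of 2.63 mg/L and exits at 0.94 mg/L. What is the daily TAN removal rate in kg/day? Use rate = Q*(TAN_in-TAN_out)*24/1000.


Concentration drop: TAN_in - TAN_out = 2.63 - 0.94 = 1.69 mg/L
Hourly TAN removed = Q * dTAN = 45.5 m^3/h * 1.69 mg/L = 76.895 g/h  (m^3/h * mg/L = g/h)
Daily TAN removed = 76.895 * 24 = 1845.48 g/day
Convert to kg/day: 1845.48 / 1000 = 1.84548 kg/day

1.84548 kg/day


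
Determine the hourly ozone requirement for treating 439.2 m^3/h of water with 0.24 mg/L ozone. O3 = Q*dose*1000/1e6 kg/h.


O3 demand (mg/h) = Q * dose * 1000 = 439.2 * 0.24 * 1000 = 105408 mg/h
Convert mg to kg: 105408 / 1e6 = 0.105408 kg/h

0.105408 kg/h


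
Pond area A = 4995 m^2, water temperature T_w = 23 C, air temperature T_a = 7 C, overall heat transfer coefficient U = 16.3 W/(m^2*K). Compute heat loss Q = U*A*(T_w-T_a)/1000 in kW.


Temperature difference dT = 23 - 7 = 16 K
Heat loss (W) = U * A * dT = 16.3 * 4995 * 16 = 1302696 W
Convert to kW: 1302696 / 1000 = 1302.696 kW

1302.696 kW


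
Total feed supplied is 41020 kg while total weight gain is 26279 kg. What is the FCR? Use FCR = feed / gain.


FCR = feed consumed / weight gained
FCR = 41020 kg / 26279 kg = 1.56094

1.56094


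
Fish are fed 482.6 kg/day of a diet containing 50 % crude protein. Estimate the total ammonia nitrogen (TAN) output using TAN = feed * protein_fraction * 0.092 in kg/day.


Protein in feed = 482.6 * 50/100 = 241.3 kg/day
TAN = protein * 0.092 = 241.3 * 0.092 = 22.1996 kg/day

22.1996 kg/day


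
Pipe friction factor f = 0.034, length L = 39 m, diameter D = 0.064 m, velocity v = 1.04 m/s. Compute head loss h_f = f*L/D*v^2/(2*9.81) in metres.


v^2 = 1.04^2 = 1.0816 m^2/s^2
L/D = 39/0.064 = 609.375
h_f = f*(L/D)*v^2/(2g) = 0.034 * 609.375 * 1.0816 / 19.62 = 1.14217 m

1.14217 m


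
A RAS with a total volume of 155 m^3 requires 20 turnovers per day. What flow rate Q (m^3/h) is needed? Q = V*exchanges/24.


Daily recirculation volume = 155 m^3 * 20 = 3100 m^3/day
Flow rate Q = daily volume / 24 h = 3100 / 24 = 129.167 m^3/h

129.167 m^3/h


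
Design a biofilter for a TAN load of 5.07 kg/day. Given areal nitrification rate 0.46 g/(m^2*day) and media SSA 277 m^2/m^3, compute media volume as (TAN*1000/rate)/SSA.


A = 5.07*1000 / 0.46 = 11021.739 m^2
V = 11021.739 / 277 = 39.7897

39.7897 m^3


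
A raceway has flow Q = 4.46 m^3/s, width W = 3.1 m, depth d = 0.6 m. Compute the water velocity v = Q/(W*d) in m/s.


Cross-sectional area = W * d = 3.1 * 0.6 = 1.86 m^2
Velocity = Q / A = 4.46 / 1.86 = 2.39785 m/s

2.39785 m/s


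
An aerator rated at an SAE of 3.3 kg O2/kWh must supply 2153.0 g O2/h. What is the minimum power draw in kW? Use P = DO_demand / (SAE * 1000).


SAE in g O2/kWh = 3.3 * 1000 = 3300 g/kWh
P = DO_demand / SAE_g = 2153.0 / 3300 = 0.652424 kW

0.652424 kW


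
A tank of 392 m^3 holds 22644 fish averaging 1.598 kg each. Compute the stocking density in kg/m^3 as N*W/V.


Total biomass = 22644 fish * 1.598 kg = 36185.112 kg
Density = total biomass / volume = 36185.112 / 392 = 92.309 kg/m^3

92.309 kg/m^3


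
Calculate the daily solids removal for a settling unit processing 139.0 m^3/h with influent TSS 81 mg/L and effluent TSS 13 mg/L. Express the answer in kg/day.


Concentration drop: TSS_in - TSS_out = 81 - 13 = 68 mg/L
Hourly solids removed = Q * dTSS = 139.0 m^3/h * 68 mg/L = 9452 g/h  (m^3/h * mg/L = g/h)
Daily solids removed = 9452 * 24 = 226848 g/day
Convert g to kg: 226848 / 1000 = 226.848 kg/day

226.848 kg/day


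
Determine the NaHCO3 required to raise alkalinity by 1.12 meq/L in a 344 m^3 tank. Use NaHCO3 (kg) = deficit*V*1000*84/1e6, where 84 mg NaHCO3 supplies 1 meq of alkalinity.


Tank volume in L = 344 m^3 * 1000 = 344000 L
Total meq required = 1.12 meq/L * 344000 L = 385280 meq
NaHCO3 mass = 385280 meq * 84 mg/meq / 1e6 = 32.3635 kg

32.3635 kg


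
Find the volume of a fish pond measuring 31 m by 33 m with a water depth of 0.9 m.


Base area = L * W = 31 * 33 = 1023 m^2
Volume = area * depth = 1023 * 0.9 = 920.7 m^3

920.7 m^3


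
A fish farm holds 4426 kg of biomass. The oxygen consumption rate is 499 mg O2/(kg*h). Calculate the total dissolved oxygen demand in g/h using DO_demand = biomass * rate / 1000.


Total O2 consumption (mg/h) = 4426 kg * 499 mg/(kg*h) = 2208574 mg/h
Convert to g/h: 2208574 / 1000 = 2208.574 g/h

2208.574 g/h


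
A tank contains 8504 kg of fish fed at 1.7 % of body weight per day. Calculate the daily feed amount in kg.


Feeding rate fraction = 1.7% / 100 = 0.017
Daily feed = 8504 kg * 0.017 = 144.568 kg/day

144.568 kg/day


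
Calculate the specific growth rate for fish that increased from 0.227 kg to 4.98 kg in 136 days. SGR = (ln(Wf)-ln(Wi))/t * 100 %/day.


ln(W_f) = ln(4.98) = 1.6054299
ln(W_i) = ln(0.227) = -1.4828053
ln(W_f) - ln(W_i) = 1.6054299 - -1.4828053 = 3.0882352
SGR = 3.0882352 / 136 * 100 = 2.27076 %/day

2.27076 %/day


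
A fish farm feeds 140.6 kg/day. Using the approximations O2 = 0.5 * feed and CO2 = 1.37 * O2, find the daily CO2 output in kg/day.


O2 = 140.6 * 0.5 = 70.3
CO2 = 70.3 * 1.37 = 96.311

96.311 kg/day


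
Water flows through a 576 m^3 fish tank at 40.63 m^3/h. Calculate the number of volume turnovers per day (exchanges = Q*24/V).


Daily flow volume = 40.63 m^3/h * 24 h = 975.12 m^3/day
Exchanges = daily flow / tank volume = 975.12 / 576 = 1.69292 exchanges/day

1.69292 exchanges/day


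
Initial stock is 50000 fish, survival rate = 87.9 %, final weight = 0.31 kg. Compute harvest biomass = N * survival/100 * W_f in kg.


Survivors = 50000 * 87.9/100 = 43950 fish
Harvest biomass = survivors * W_f = 43950 * 0.31 = 13624.5 kg

13624.5 kg


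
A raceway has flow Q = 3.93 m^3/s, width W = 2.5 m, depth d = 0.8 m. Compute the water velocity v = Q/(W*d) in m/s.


Cross-sectional area = W * d = 2.5 * 0.8 = 2 m^2
Velocity = Q / A = 3.93 / 2 = 1.965 m/s

1.965 m/s


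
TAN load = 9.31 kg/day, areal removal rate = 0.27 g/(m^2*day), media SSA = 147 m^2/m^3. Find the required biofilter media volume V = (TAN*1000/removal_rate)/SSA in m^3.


A = 9.31*1000 / 0.27 = 34481.481 m^2
V = 34481.481 / 147 = 234.568

234.568 m^3


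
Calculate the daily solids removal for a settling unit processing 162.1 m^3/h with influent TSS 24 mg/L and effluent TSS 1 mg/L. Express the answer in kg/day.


Concentration drop: TSS_in - TSS_out = 24 - 1 = 23 mg/L
Hourly solids removed = Q * dTSS = 162.1 m^3/h * 23 mg/L = 3728.3 g/h  (m^3/h * mg/L = g/h)
Daily solids removed = 3728.3 * 24 = 89479.2 g/day
Convert g to kg: 89479.2 / 1000 = 89.4792 kg/day

89.4792 kg/day


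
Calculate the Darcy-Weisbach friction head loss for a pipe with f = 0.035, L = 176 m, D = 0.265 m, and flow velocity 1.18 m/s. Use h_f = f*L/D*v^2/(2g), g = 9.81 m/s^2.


v^2 = 1.18^2 = 1.3924 m^2/s^2
L/D = 176/0.265 = 664.15094
h_f = f*(L/D)*v^2/(2g) = 0.035 * 664.15094 * 1.3924 / 19.62 = 1.64968 m

1.64968 m


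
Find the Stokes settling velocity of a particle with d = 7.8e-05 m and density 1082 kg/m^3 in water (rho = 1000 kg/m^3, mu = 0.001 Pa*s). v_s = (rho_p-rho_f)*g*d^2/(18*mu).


Density difference: rho_p - rho_f = 1082 - 1000 = 82 kg/m^3
d^2 = (7.8e-05)^2 = 6.084e-09 m^2
Numerator = (rho_p - rho_f) * g * d^2 = 82 * 9.81 * 6.084e-09 = 4.8940913e-06
Denominator = 18 * mu = 18 * 0.001 = 0.018
v_s = 4.8940913e-06 / 0.018 = 2.71894e-04 m/s
Check: Re = rho_f * v_s * d / mu = 1000 * 2.71894e-04 * 7.8e-05 / 0.001 = 0.0212 < 1, so Stokes' law applies.

2.71894e-04 m/s


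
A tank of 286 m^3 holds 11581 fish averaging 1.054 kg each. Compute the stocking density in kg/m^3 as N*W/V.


Total biomass = 11581 fish * 1.054 kg = 12206.374 kg
Density = total biomass / volume = 12206.374 / 286 = 42.6796 kg/m^3

42.6796 kg/m^3


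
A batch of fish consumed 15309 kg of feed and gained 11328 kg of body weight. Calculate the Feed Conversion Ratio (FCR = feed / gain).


FCR = feed consumed / weight gained
FCR = 15309 kg / 11328 kg = 1.35143

1.35143


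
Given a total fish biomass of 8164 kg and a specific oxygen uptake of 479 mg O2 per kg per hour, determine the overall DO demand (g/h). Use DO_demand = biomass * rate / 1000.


Total O2 consumption (mg/h) = 8164 kg * 479 mg/(kg*h) = 3910556 mg/h
Convert to g/h: 3910556 / 1000 = 3910.556 g/h

3910.556 g/h


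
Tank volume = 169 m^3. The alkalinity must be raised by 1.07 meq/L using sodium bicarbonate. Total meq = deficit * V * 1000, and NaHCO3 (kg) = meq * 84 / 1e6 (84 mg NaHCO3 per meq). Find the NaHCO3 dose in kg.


Tank volume in L = 169 m^3 * 1000 = 169000 L
Total meq required = 1.07 meq/L * 169000 L = 180830 meq
NaHCO3 mass = 180830 meq * 84 mg/meq / 1e6 = 15.1897 kg

15.1897 kg


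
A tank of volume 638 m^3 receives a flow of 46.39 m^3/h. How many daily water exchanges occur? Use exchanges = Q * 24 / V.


Daily flow volume = 46.39 m^3/h * 24 h = 1113.36 m^3/day
Exchanges = daily flow / tank volume = 1113.36 / 638 = 1.74508 exchanges/day

1.74508 exchanges/day


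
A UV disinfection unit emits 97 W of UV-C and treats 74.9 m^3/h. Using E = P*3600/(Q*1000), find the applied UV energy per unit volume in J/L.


Energy delivered per hour = 97 W * 3600 s = 349200 J/h
Volume treated per hour = 74.9 m^3/h * 1000 = 74900 L/h
dose = 349200 / 74900 = 4.66222 J/L

4.66222 J/L


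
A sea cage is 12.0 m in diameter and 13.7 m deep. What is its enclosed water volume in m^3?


r = d/2 = 12.0/2 = 6 m
Base area = pi*r^2 = pi*6^2 = 113.09734 m^2
Volume = 113.09734 * 13.7 = 1549.43 m^3

1549.43 m^3


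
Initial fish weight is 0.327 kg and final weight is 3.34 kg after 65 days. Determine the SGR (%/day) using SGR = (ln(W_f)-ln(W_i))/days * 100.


ln(W_f) = ln(3.34) = 1.2059708
ln(W_i) = ln(0.327) = -1.1177951
ln(W_f) - ln(W_i) = 1.2059708 - -1.1177951 = 2.3237659
SGR = 2.3237659 / 65 * 100 = 3.57502 %/day

3.57502 %/day


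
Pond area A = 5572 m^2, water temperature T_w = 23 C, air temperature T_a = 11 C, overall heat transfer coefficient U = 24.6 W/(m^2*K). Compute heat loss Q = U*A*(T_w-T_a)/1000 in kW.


Temperature difference dT = 23 - 11 = 12 K
Heat loss (W) = U * A * dT = 24.6 * 5572 * 12 = 1644854.4 W
Convert to kW: 1644854.4 / 1000 = 1644.8544 kW

1644.8544 kW


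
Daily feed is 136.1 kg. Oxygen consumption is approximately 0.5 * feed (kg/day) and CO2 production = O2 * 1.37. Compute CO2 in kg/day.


O2 = 136.1 * 0.5 = 68.05
CO2 = 68.05 * 1.37 = 93.2285

93.2285 kg/day


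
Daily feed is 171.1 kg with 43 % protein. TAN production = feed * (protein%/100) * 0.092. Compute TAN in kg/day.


Protein in feed = 171.1 * 43/100 = 73.573 kg/day
TAN = protein * 0.092 = 73.573 * 0.092 = 6.768716 kg/day

6.768716 kg/day


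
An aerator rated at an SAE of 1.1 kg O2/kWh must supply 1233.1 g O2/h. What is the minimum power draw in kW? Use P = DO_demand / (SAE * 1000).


SAE in g O2/kWh = 1.1 * 1000 = 1100 g/kWh
P = DO_demand / SAE_g = 1233.1 / 1100 = 1.121 kW

1.121 kW


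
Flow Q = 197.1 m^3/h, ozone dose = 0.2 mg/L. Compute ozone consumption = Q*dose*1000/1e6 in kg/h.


O3 demand (mg/h) = Q * dose * 1000 = 197.1 * 0.2 * 1000 = 39420 mg/h
Convert mg to kg: 39420 / 1e6 = 0.03942 kg/h

0.03942 kg/h


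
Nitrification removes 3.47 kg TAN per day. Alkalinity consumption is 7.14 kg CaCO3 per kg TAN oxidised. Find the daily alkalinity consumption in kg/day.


Alkalinity factor: 7.14 kg CaCO3 consumed per kg TAN nitrified
alk = 3.47 kg TAN * 7.14 = 24.7758 kg CaCO3/day

24.7758 kg CaCO3/day


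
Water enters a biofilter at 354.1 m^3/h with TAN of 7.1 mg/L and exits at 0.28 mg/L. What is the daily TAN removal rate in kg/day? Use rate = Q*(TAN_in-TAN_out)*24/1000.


Concentration drop: TAN_in - TAN_out = 7.1 - 0.28 = 6.82 mg/L
Hourly TAN removed = Q * dTAN = 354.1 m^3/h * 6.82 mg/L = 2414.962 g/h  (m^3/h * mg/L = g/h)
Daily TAN removed = 2414.962 * 24 = 57959.088 g/day
Convert to kg/day: 57959.088 / 1000 = 57.959088 kg/day

57.959088 kg/day


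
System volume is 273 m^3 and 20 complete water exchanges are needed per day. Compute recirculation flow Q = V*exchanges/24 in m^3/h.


Daily recirculation volume = 273 m^3 * 20 = 5460 m^3/day
Flow rate Q = daily volume / 24 h = 5460 / 24 = 227.5 m^3/h

227.5 m^3/h


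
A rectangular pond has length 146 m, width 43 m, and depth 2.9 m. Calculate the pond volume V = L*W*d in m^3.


Base area = L * W = 146 * 43 = 6278 m^2
Volume = area * depth = 6278 * 2.9 = 18206.2 m^3

18206.2 m^3


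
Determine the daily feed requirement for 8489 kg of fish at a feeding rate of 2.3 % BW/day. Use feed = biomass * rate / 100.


Feeding rate fraction = 2.3% / 100 = 0.023
Daily feed = 8489 kg * 0.023 = 195.247 kg/day

195.247 kg/day


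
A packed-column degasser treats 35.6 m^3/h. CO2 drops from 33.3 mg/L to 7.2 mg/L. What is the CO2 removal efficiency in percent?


CO2_out / CO2_in = 7.2 / 33.3 = 0.21621622
Fraction remaining = 0.21621622
efficiency = (1 - 0.21621622) * 100 = 78.3784 %

78.3784 %


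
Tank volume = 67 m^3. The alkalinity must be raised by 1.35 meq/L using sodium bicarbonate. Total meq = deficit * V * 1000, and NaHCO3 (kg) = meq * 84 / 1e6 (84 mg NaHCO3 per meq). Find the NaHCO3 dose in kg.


Tank volume in L = 67 m^3 * 1000 = 67000 L
Total meq required = 1.35 meq/L * 67000 L = 90450 meq
NaHCO3 mass = 90450 meq * 84 mg/meq / 1e6 = 7.5978 kg

7.5978 kg


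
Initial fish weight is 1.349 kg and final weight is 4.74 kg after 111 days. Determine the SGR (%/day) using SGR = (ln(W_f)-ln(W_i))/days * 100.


ln(W_f) = ln(4.74) = 1.5560371
ln(W_i) = ln(1.349) = 0.29936358
ln(W_f) - ln(W_i) = 1.5560371 - 0.29936358 = 1.2566735
SGR = 1.2566735 / 111 * 100 = 1.13214 %/day

1.13214 %/day


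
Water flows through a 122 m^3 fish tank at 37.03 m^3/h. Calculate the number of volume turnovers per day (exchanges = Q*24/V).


Daily flow volume = 37.03 m^3/h * 24 h = 888.72 m^3/day
Exchanges = daily flow / tank volume = 888.72 / 122 = 7.28459 exchanges/day

7.28459 exchanges/day


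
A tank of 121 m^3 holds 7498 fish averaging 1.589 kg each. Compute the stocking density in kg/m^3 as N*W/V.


Total biomass = 7498 fish * 1.589 kg = 11914.322 kg
Density = total biomass / volume = 11914.322 / 121 = 98.4655 kg/m^3

98.4655 kg/m^3


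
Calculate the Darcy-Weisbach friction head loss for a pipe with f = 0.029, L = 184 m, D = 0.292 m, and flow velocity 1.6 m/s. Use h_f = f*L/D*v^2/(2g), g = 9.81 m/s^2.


v^2 = 1.6^2 = 2.56 m^2/s^2
L/D = 184/0.292 = 630.13699
h_f = f*(L/D)*v^2/(2g) = 0.029 * 630.13699 * 2.56 / 19.62 = 2.38437 m

2.38437 m


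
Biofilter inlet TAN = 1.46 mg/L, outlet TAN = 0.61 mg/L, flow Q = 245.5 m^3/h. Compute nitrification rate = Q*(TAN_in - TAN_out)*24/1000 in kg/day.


Concentration drop: TAN_in - TAN_out = 1.46 - 0.61 = 0.85 mg/L
Hourly TAN removed = Q * dTAN = 245.5 m^3/h * 0.85 mg/L = 208.675 g/h  (m^3/h * mg/L = g/h)
Daily TAN removed = 208.675 * 24 = 5008.2 g/day
Convert to kg/day: 5008.2 / 1000 = 5.0082 kg/day

5.0082 kg/day


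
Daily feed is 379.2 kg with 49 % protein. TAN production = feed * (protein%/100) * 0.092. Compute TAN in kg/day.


Protein in feed = 379.2 * 49/100 = 185.808 kg/day
TAN = protein * 0.092 = 185.808 * 0.092 = 17.094336 kg/day

17.094336 kg/day


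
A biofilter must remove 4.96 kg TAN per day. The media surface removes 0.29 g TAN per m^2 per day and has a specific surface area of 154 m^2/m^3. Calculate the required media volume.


A = 4.96*1000 / 0.29 = 17103.448 m^2
V = 17103.448 / 154 = 111.061

111.061 m^3


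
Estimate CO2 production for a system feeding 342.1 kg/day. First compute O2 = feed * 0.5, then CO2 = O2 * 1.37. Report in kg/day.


O2 = 342.1 * 0.5 = 171.05
CO2 = 171.05 * 1.37 = 234.3385

234.3385 kg/day


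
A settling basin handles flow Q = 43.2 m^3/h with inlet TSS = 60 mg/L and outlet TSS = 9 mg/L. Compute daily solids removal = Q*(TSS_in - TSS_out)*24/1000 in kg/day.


Concentration drop: TSS_in - TSS_out = 60 - 9 = 51 mg/L
Hourly solids removed = Q * dTSS = 43.2 m^3/h * 51 mg/L = 2203.2 g/h  (m^3/h * mg/L = g/h)
Daily solids removed = 2203.2 * 24 = 52876.8 g/day
Convert g to kg: 52876.8 / 1000 = 52.8768 kg/day

52.8768 kg/day


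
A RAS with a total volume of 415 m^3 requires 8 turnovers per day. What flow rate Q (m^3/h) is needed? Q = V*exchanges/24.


Daily recirculation volume = 415 m^3 * 8 = 3320 m^3/day
Flow rate Q = daily volume / 24 h = 3320 / 24 = 138.333 m^3/h

138.333 m^3/h


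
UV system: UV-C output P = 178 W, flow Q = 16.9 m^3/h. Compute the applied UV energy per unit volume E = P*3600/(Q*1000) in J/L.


Energy delivered per hour = 178 W * 3600 s = 640800 J/h
Volume treated per hour = 16.9 m^3/h * 1000 = 16900 L/h
dose = 640800 / 16900 = 37.9172 J/L

37.9172 J/L


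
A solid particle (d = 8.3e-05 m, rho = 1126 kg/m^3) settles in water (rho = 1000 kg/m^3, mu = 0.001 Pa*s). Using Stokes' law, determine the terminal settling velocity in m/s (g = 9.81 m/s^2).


Density difference: rho_p - rho_f = 1126 - 1000 = 126 kg/m^3
d^2 = (8.3e-05)^2 = 6.889e-09 m^2
Numerator = (rho_p - rho_f) * g * d^2 = 126 * 9.81 * 6.889e-09 = 8.5152173e-06
Denominator = 18 * mu = 18 * 0.001 = 0.018
v_s = 8.5152173e-06 / 0.018 = 4.73068e-04 m/s
Check: Re = rho_f * v_s * d / mu = 1000 * 4.73068e-04 * 8.3e-05 / 0.001 = 0.0393 < 1, so Stokes' law applies.

4.73068e-04 m/s


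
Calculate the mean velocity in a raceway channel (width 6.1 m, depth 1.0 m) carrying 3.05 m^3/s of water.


Cross-sectional area = W * d = 6.1 * 1.0 = 6.1 m^2
Velocity = Q / A = 3.05 / 6.1 = 0.5 m/s

0.5 m/s


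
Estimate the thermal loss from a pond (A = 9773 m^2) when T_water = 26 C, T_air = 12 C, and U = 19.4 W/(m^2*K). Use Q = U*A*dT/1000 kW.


Temperature difference dT = 26 - 12 = 14 K
Heat loss (W) = U * A * dT = 19.4 * 9773 * 14 = 2654346.8 W
Convert to kW: 2654346.8 / 1000 = 2654.3468 kW

2654.3468 kW


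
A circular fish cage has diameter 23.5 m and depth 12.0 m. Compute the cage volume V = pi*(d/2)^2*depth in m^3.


r = d/2 = 23.5/2 = 11.75 m
Base area = pi*r^2 = pi*11.75^2 = 433.73614 m^2
Volume = 433.73614 * 12.0 = 5204.83 m^3

5204.83 m^3


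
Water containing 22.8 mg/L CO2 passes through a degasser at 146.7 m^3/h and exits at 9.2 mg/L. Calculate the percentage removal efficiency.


CO2_out / CO2_in = 9.2 / 22.8 = 0.40350877
Fraction remaining = 0.40350877
efficiency = (1 - 0.40350877) * 100 = 59.6491 %

59.6491 %


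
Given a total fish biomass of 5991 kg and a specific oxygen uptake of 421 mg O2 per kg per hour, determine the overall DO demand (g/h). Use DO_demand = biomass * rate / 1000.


Total O2 consumption (mg/h) = 5991 kg * 421 mg/(kg*h) = 2522211 mg/h
Convert to g/h: 2522211 / 1000 = 2522.211 g/h

2522.211 g/h


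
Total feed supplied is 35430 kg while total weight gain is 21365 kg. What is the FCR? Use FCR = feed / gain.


FCR = feed consumed / weight gained
FCR = 35430 kg / 21365 kg = 1.65832

1.65832


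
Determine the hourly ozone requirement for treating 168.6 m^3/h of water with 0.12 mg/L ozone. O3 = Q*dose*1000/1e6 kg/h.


O3 demand (mg/h) = Q * dose * 1000 = 168.6 * 0.12 * 1000 = 20232 mg/h
Convert mg to kg: 20232 / 1e6 = 0.020232 kg/h

0.020232 kg/h


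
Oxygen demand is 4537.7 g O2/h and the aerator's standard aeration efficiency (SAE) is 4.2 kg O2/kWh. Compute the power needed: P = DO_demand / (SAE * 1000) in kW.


SAE in g O2/kWh = 4.2 * 1000 = 4200 g/kWh
P = DO_demand / SAE_g = 4537.7 / 4200 = 1.0804 kW

1.0804 kW


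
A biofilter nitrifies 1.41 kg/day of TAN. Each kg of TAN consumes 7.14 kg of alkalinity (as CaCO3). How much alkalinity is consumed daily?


Alkalinity factor: 7.14 kg CaCO3 consumed per kg TAN nitrified
alk = 1.41 kg TAN * 7.14 = 10.0674 kg CaCO3/day

10.0674 kg CaCO3/day


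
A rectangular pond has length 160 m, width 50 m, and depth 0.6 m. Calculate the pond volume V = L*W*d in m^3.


Base area = L * W = 160 * 50 = 8000 m^2
Volume = area * depth = 8000 * 0.6 = 4800 m^3

4800 m^3


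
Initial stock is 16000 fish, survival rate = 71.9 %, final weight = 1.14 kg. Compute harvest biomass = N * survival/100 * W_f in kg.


Survivors = 16000 * 71.9/100 = 11504 fish
Harvest biomass = survivors * W_f = 11504 * 1.14 = 13114.56 kg

13114.56 kg


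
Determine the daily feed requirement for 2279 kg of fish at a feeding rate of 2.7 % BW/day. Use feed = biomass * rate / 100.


Feeding rate fraction = 2.7% / 100 = 0.027
Daily feed = 2279 kg * 0.027 = 61.533 kg/day

61.533 kg/day


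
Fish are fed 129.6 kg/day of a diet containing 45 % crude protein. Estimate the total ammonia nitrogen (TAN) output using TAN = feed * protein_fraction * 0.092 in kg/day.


Protein in feed = 129.6 * 45/100 = 58.32 kg/day
TAN = protein * 0.092 = 58.32 * 0.092 = 5.36544 kg/day

5.36544 kg/day


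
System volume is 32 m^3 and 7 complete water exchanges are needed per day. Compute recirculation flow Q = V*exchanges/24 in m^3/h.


Daily recirculation volume = 32 m^3 * 7 = 224 m^3/day
Flow rate Q = daily volume / 24 h = 224 / 24 = 9.33333 m^3/h

9.33333 m^3/h


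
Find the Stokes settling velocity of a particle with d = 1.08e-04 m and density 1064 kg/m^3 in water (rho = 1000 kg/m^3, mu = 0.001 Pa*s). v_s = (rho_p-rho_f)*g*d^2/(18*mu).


Density difference: rho_p - rho_f = 1064 - 1000 = 64 kg/m^3
d^2 = (1.08e-04)^2 = 1.1664e-08 m^2
Numerator = (rho_p - rho_f) * g * d^2 = 64 * 9.81 * 1.1664e-08 = 7.3231258e-06
Denominator = 18 * mu = 18 * 0.001 = 0.018
v_s = 7.3231258e-06 / 0.018 = 4.0684e-04 m/s
Check: Re = rho_f * v_s * d / mu = 1000 * 4.0684e-04 * 1.08e-04 / 0.001 = 0.0439 < 1, so Stokes' law applies.

4.0684e-04 m/s


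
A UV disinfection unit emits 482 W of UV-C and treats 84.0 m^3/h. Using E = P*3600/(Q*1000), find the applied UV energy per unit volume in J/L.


Energy delivered per hour = 482 W * 3600 s = 1735200 J/h
Volume treated per hour = 84.0 m^3/h * 1000 = 84000 L/h
dose = 1735200 / 84000 = 20.6571 J/L

20.6571 J/L


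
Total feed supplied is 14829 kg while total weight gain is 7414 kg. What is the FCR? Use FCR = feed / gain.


FCR = feed consumed / weight gained
FCR = 14829 kg / 7414 kg = 2.00013

2.00013


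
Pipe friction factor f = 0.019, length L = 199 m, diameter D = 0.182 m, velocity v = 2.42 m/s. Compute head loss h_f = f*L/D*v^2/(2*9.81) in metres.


v^2 = 2.42^2 = 5.8564 m^2/s^2
L/D = 199/0.182 = 1093.4066
h_f = f*(L/D)*v^2/(2g) = 0.019 * 1093.4066 * 5.8564 / 19.62 = 6.20108 m

6.20108 m


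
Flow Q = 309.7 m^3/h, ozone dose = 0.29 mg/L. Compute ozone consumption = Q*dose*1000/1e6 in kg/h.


O3 demand (mg/h) = Q * dose * 1000 = 309.7 * 0.29 * 1000 = 89813 mg/h
Convert mg to kg: 89813 / 1e6 = 0.089813 kg/h

0.089813 kg/h


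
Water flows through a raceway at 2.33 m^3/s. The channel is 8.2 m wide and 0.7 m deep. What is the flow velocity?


Cross-sectional area = W * d = 8.2 * 0.7 = 5.74 m^2
Velocity = Q / A = 2.33 / 5.74 = 0.405923 m/s

0.405923 m/s


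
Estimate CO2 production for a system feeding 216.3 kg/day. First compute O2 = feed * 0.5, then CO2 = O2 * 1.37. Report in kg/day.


O2 = 216.3 * 0.5 = 108.15
CO2 = 108.15 * 1.37 = 148.1655

148.1655 kg/day


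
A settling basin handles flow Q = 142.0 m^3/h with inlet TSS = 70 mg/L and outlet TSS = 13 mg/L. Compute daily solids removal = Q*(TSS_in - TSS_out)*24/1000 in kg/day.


Concentration drop: TSS_in - TSS_out = 70 - 13 = 57 mg/L
Hourly solids removed = Q * dTSS = 142.0 m^3/h * 57 mg/L = 8094 g/h  (m^3/h * mg/L = g/h)
Daily solids removed = 8094 * 24 = 194256 g/day
Convert g to kg: 194256 / 1000 = 194.256 kg/day

194.256 kg/day


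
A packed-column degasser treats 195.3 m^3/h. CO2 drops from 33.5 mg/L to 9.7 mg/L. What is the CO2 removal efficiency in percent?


CO2_out / CO2_in = 9.7 / 33.5 = 0.28955224
Fraction remaining = 0.28955224
efficiency = (1 - 0.28955224) * 100 = 71.0448 %

71.0448 %


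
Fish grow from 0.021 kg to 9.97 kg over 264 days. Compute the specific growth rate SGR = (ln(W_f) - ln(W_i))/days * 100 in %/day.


ln(W_f) = ln(9.97) = 2.2995806
ln(W_i) = ln(0.021) = -3.8632328
ln(W_f) - ln(W_i) = 2.2995806 - -3.8632328 = 6.1628134
SGR = 6.1628134 / 264 * 100 = 2.3344 %/day

2.3344 %/day


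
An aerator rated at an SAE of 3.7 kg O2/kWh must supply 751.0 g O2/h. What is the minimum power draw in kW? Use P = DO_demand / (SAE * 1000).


SAE in g O2/kWh = 3.7 * 1000 = 3700 g/kWh
P = DO_demand / SAE_g = 751.0 / 3700 = 0.202973 kW

0.202973 kW


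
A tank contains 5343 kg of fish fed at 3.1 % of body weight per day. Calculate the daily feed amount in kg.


Feeding rate fraction = 3.1% / 100 = 0.031
Daily feed = 5343 kg * 0.031 = 165.633 kg/day

165.633 kg/day


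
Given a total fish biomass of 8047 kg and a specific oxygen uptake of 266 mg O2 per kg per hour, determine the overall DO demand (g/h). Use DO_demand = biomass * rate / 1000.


Total O2 consumption (mg/h) = 8047 kg * 266 mg/(kg*h) = 2140502 mg/h
Convert to g/h: 2140502 / 1000 = 2140.502 g/h

2140.502 g/h


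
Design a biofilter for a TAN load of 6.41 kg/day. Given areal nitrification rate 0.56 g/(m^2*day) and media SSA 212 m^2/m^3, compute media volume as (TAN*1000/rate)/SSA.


A = 6.41*1000 / 0.56 = 11446.429 m^2
V = 11446.429 / 212 = 53.9926

53.9926 m^3


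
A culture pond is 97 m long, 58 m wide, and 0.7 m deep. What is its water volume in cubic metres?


Base area = L * W = 97 * 58 = 5626 m^2
Volume = area * depth = 5626 * 0.7 = 3938.2 m^3

3938.2 m^3


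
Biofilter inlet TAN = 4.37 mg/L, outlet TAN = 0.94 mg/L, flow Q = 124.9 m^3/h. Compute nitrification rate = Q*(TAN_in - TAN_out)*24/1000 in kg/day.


Concentration drop: TAN_in - TAN_out = 4.37 - 0.94 = 3.43 mg/L
Hourly TAN removed = Q * dTAN = 124.9 m^3/h * 3.43 mg/L = 428.407 g/h  (m^3/h * mg/L = g/h)
Daily TAN removed = 428.407 * 24 = 10281.768 g/day
Convert to kg/day: 10281.768 / 1000 = 10.281768 kg/day

10.281768 kg/day


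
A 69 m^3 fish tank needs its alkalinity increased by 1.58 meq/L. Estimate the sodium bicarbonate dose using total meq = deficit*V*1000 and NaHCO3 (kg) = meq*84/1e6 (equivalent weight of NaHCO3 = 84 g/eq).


Tank volume in L = 69 m^3 * 1000 = 69000 L
Total meq required = 1.58 meq/L * 69000 L = 109020 meq
NaHCO3 mass = 109020 meq * 84 mg/meq / 1e6 = 9.15768 kg

9.15768 kg


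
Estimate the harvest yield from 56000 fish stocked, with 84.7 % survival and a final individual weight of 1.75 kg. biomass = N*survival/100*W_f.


Survivors = 56000 * 84.7/100 = 47432 fish
Harvest biomass = survivors * W_f = 47432 * 1.75 = 83006 kg

83006 kg


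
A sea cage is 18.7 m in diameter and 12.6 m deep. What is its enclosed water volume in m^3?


r = d/2 = 18.7/2 = 9.35 m
Base area = pi*r^2 = pi*9.35^2 = 274.64588 m^2
Volume = 274.64588 * 12.6 = 3460.54 m^3

3460.54 m^3


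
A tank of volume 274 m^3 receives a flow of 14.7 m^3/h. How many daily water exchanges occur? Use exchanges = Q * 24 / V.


Daily flow volume = 14.7 m^3/h * 24 h = 352.8 m^3/day
Exchanges = daily flow / tank volume = 352.8 / 274 = 1.28759 exchanges/day

1.28759 exchanges/day


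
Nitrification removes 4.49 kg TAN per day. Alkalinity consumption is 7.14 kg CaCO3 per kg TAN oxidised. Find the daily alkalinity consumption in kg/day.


Alkalinity factor: 7.14 kg CaCO3 consumed per kg TAN nitrified
alk = 4.49 kg TAN * 7.14 = 32.0586 kg CaCO3/day

32.0586 kg CaCO3/day


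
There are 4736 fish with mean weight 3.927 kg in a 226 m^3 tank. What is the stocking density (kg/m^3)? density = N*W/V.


Total biomass = 4736 fish * 3.927 kg = 18598.272 kg
Density = total biomass / volume = 18598.272 / 226 = 82.2932 kg/m^3

82.2932 kg/m^3


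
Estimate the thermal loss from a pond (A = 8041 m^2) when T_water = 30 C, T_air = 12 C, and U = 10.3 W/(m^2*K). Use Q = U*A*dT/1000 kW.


Temperature difference dT = 30 - 12 = 18 K
Heat loss (W) = U * A * dT = 10.3 * 8041 * 18 = 1490801.4 W
Convert to kW: 1490801.4 / 1000 = 1490.8014 kW

1490.8014 kW


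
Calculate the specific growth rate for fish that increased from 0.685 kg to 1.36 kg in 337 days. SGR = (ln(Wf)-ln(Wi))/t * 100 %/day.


ln(W_f) = ln(1.36) = 0.3074847
ln(W_i) = ln(0.685) = -0.37833644
ln(W_f) - ln(W_i) = 0.3074847 - -0.37833644 = 0.68582114
SGR = 0.68582114 / 337 * 100 = 0.203508 %/day

0.203508 %/day


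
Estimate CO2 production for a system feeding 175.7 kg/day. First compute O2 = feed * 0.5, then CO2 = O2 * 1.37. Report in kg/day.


O2 = 175.7 * 0.5 = 87.85
CO2 = 87.85 * 1.37 = 120.3545

120.3545 kg/day


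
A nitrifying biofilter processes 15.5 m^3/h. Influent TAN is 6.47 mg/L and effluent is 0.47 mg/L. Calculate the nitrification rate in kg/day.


Concentration drop: TAN_in - TAN_out = 6.47 - 0.47 = 6 mg/L
Hourly TAN removed = Q * dTAN = 15.5 m^3/h * 6 mg/L = 93 g/h  (m^3/h * mg/L = g/h)
Daily TAN removed = 93 * 24 = 2232 g/day
Convert to kg/day: 2232 / 1000 = 2.232 kg/day

2.232 kg/day


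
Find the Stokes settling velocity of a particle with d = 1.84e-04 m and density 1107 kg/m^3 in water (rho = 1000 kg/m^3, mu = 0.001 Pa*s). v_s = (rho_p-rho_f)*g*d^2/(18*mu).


Density difference: rho_p - rho_f = 1107 - 1000 = 107 kg/m^3
d^2 = (1.84e-04)^2 = 3.3856e-08 m^2
Numerator = (rho_p - rho_f) * g * d^2 = 107 * 9.81 * 3.3856e-08 = 3.5537628e-05
Denominator = 18 * mu = 18 * 0.001 = 0.018
v_s = 3.5537628e-05 / 0.018 = 0.00197431 m/s
Check: Re = rho_f * v_s * d / mu = 1000 * 0.00197431 * 1.84e-04 / 0.001 = 0.363 < 1, so Stokes' law applies.

0.00197431 m/s


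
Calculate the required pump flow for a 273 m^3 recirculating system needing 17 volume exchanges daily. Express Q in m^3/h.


Daily recirculation volume = 273 m^3 * 17 = 4641 m^3/day
Flow rate Q = daily volume / 24 h = 4641 / 24 = 193.375 m^3/h

193.375 m^3/h


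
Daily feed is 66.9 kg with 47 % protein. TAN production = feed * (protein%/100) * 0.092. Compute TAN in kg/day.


Protein in feed = 66.9 * 47/100 = 31.443 kg/day
TAN = protein * 0.092 = 31.443 * 0.092 = 2.892756 kg/day

2.892756 kg/day


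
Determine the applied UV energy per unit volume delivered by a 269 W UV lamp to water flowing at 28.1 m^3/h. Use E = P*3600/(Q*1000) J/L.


Energy delivered per hour = 269 W * 3600 s = 968400 J/h
Volume treated per hour = 28.1 m^3/h * 1000 = 28100 L/h
dose = 968400 / 28100 = 34.4626 J/L

34.4626 J/L


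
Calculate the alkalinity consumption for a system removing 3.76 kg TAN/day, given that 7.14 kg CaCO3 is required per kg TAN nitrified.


Alkalinity factor: 7.14 kg CaCO3 consumed per kg TAN nitrified
alk = 3.76 kg TAN * 7.14 = 26.8464 kg CaCO3/day

26.8464 kg CaCO3/day
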